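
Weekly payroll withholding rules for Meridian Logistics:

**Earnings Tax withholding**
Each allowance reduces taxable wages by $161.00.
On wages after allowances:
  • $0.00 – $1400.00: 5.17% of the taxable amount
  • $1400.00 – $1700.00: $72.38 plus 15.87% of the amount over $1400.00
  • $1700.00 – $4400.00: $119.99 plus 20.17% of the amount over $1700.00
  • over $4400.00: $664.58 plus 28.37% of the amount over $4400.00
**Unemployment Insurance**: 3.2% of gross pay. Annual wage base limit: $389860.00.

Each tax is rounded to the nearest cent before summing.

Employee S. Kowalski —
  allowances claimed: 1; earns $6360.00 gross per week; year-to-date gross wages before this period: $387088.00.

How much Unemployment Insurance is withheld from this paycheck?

Unemployment Insurance: cap $389860.00 − YTD $387088.00 = $2772.00 subject; 3.2% × $2772.00 = $88.70

$88.70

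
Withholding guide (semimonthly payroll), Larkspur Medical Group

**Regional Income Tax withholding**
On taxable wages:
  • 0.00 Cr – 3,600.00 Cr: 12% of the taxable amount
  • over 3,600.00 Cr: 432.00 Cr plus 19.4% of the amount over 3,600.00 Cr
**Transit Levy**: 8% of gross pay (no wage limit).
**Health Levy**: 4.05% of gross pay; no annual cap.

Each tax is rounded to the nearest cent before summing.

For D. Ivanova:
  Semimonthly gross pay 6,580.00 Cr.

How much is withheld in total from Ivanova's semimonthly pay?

1,803.01 Cr

Regional Income Tax: taxable = 6,580.00 Cr
  432.00 Cr + 19.4% × (6,580.00 Cr − 3,600.00 Cr) = 432.00 Cr + 19.4% × 2,980.00 Cr = 1,010.12 Cr
Transit Levy: 8% × 6,580.00 Cr = 526.40 Cr
Health Levy: 4.05% × 6,580.00 Cr = 266.49 Cr
Total: 1,010.12 Cr + 526.40 Cr + 266.49 Cr = 1,803.01 Cr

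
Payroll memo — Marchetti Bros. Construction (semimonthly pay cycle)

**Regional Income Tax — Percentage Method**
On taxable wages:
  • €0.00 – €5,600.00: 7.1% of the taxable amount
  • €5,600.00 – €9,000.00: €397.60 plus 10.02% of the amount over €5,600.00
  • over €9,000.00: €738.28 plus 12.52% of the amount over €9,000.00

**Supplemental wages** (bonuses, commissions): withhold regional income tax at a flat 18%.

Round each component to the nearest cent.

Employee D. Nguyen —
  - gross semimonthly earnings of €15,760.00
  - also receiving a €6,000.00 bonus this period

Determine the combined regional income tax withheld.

Regional Income Tax: taxable = €15,760.00
  €738.28 + 12.52% × (€15,760.00 − €9,000.00) = €738.28 + 12.52% × €6,760.00 = €1,584.63
Supplemental (18% flat on bonus): 18% × €6,000.00 = €1,080.00
Total regional income tax: €1,584.63 + €1,080.00 = €2,664.63

€2,664.63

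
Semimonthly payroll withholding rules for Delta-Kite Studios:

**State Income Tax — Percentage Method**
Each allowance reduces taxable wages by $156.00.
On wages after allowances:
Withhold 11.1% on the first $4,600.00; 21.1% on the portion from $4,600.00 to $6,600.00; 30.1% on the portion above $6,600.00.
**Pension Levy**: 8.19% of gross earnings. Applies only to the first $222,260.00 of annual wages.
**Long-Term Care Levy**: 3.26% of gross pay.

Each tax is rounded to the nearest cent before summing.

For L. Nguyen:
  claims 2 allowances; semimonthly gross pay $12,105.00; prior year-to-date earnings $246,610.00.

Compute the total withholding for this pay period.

State Income Tax: taxable = $12,105.00 − 2×$156.00 = $11,793.00
  $932.60 + 30.1% × ($11,793.00 − $6,600.00) = $932.60 + 30.1% × $5,193.00 = $2,495.69
Pension Levy: YTD $246,610.00 ≥ cap $222,260.00 → $0.00
Long-Term Care Levy: 3.26% × $12,105.00 = $394.62
Total: $2,495.69 + $0.00 + $394.62 = $2,890.31

$2,890.31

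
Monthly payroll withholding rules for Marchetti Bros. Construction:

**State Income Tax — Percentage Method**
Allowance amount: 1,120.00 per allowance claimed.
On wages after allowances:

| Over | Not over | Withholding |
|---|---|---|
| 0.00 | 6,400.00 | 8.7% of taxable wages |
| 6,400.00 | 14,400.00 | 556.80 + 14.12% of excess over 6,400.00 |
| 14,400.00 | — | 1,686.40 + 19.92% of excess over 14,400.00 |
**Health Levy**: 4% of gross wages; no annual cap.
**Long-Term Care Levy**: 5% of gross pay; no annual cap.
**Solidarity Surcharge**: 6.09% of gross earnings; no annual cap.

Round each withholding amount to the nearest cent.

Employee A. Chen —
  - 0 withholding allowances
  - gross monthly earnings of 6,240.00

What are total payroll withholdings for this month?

State Income Tax: taxable = 6,240.00
  8.7% × 6,240.00 = 542.88
Health Levy: 4% × 6,240.00 = 249.60
Long-Term Care Levy: 5% × 6,240.00 = 312.00
Solidarity Surcharge: 6.09% × 6,240.00 = 380.02
Total: 542.88 + 249.60 + 312.00 + 380.02 = 1,484.50

1,484.50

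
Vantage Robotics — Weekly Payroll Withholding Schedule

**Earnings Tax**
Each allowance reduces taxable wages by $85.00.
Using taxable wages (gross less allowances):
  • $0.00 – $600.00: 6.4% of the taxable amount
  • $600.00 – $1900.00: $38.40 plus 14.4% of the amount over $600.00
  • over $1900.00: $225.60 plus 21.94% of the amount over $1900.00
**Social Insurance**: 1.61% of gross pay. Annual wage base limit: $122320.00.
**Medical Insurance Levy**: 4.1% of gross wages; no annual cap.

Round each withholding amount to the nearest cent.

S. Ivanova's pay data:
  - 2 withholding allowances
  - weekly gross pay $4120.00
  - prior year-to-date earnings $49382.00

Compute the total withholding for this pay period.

Earnings Tax: taxable = $4120.00 − 2×$85.00 = $3950.00
  $225.60 + 21.94% × ($3950.00 − $1900.00) = $225.60 + 21.94% × $2050.00 = $675.37
Social Insurance: 1.61% × $4120.00 = $66.33
Medical Insurance Levy: 4.1% × $4120.00 = $168.92
Total: $675.37 + $66.33 + $168.92 = $910.62

$910.62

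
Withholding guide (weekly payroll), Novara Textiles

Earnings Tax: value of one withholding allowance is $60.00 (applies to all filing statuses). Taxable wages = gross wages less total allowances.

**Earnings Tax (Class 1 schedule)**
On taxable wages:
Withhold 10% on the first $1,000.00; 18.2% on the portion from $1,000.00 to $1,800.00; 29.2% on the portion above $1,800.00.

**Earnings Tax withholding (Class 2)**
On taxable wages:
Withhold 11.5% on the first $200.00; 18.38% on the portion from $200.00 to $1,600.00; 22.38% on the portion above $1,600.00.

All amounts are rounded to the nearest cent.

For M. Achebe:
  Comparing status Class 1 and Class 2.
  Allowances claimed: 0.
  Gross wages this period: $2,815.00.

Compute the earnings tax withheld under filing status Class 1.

Earnings Tax (Class 1): taxable = $2,815.00
  $245.60 + 29.2% × ($2,815.00 − $1,800.00) = $245.60 + 29.2% × $1,015.00 = $541.98

$541.98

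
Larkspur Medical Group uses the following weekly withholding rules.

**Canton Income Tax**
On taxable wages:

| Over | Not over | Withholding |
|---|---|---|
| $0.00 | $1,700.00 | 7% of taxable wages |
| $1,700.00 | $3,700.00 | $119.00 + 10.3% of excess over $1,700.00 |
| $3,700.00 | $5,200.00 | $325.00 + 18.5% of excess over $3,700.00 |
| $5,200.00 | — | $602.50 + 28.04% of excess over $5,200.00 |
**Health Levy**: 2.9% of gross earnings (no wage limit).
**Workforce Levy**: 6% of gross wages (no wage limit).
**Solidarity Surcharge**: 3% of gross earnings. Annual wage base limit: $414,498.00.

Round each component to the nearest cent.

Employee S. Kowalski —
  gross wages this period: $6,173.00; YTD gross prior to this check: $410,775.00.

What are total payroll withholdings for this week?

Canton Income Tax: taxable = $6,173.00
  $602.50 + 28.04% × ($6,173.00 − $5,200.00) = $602.50 + 28.04% × $973.00 = $875.33
Health Levy: 2.9% × $6,173.00 = $179.02
Workforce Levy: 6% × $6,173.00 = $370.38
Solidarity Surcharge: cap $414,498.00 − YTD $410,775.00 = $3,723.00 subject; 3% × $3,723.00 = $111.69
Total: $875.33 + $179.02 + $370.38 + $111.69 = $1,536.42

$1,536.42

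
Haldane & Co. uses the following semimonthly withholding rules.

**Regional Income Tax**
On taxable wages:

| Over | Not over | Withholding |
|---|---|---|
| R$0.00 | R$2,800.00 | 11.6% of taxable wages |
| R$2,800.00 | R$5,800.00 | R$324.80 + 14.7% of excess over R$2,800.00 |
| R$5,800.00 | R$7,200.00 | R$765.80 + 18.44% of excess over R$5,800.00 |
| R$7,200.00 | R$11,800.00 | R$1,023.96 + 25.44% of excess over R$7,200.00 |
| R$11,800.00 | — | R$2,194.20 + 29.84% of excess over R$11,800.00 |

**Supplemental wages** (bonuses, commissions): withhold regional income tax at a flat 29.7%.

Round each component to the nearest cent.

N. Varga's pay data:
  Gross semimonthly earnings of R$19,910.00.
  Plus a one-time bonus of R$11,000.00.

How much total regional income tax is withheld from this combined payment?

Regional Income Tax: taxable = R$19,910.00
  R$2,194.20 + 29.84% × (R$19,910.00 − R$11,800.00) = R$2,194.20 + 29.84% × R$8,110.00 = R$4,614.22
Supplemental (29.7% flat on bonus): 29.7% × R$11,000.00 = R$3,267.00
Total regional income tax: R$4,614.22 + R$3,267.00 = R$7,881.22

R$7,881.22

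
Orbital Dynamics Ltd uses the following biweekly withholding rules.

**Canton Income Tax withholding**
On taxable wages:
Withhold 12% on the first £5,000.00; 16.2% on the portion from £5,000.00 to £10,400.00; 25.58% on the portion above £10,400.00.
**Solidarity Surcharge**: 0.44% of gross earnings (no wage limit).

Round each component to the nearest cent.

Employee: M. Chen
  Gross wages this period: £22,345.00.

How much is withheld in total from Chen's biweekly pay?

Canton Income Tax: taxable = £22,345.00
  £1,474.80 + 25.58% × (£22,345.00 − £10,400.00) = £1,474.80 + 25.58% × £11,945.00 = £4,530.33
Solidarity Surcharge: 0.44% × £22,345.00 = £98.32
Total: £4,530.33 + £98.32 = £4,628.65

£4,628.65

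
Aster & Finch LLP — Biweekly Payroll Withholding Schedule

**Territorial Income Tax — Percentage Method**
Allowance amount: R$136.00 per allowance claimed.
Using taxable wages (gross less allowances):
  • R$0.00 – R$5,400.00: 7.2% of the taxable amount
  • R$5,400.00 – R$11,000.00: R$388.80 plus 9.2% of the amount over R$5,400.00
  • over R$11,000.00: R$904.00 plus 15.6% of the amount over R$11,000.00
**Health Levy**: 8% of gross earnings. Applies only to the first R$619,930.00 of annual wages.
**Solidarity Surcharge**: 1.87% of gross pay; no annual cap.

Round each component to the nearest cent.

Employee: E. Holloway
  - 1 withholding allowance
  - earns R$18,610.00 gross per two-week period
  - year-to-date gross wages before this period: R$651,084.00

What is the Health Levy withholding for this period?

R$0.00

Health Levy: YTD R$651,084.00 ≥ cap R$619,930.00 → R$0.00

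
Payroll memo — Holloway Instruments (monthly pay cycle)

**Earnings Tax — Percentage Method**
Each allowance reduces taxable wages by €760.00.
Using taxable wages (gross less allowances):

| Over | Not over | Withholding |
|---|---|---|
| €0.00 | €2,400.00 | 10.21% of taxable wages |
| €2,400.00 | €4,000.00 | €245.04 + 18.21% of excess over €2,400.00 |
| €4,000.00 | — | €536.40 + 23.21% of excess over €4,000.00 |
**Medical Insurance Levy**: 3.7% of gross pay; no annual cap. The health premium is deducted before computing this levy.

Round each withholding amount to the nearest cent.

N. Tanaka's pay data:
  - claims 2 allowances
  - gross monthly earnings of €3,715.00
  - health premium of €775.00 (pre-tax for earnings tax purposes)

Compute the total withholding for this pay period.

Earnings Tax: taxable = €3,715.00 − €775.00 − 2×€760.00 = €1,420.00
  10.21% × €1,420.00 = €144.98
Medical Insurance Levy: 3.7% × €2,940.00 = €108.78
Total: €144.98 + €108.78 = €253.76

€253.76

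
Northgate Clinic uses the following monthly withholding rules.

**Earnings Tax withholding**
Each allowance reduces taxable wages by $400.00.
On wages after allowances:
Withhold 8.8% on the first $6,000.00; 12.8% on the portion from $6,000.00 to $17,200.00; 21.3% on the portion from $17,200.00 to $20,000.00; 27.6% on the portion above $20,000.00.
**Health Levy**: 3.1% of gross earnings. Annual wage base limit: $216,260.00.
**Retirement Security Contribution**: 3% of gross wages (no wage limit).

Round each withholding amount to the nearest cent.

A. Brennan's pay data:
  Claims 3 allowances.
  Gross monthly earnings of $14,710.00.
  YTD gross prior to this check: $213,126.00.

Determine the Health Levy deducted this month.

Health Levy: cap $216,260.00 − YTD $213,126.00 = $3,134.00 subject; 3.1% × $3,134.00 = $97.15

$97.15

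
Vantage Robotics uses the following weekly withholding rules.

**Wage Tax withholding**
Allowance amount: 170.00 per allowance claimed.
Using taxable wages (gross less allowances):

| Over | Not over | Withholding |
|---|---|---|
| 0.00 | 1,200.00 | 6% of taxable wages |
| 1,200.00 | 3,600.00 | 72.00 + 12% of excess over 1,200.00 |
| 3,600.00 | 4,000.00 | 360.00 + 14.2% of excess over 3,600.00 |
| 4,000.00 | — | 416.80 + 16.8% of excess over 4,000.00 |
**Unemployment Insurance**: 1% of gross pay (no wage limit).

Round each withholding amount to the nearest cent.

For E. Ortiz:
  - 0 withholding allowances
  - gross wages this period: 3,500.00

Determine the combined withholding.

383.00

Wage Tax: taxable = 3,500.00
  72.00 + 12% × (3,500.00 − 1,200.00) = 72.00 + 12% × 2,300.00 = 348.00
Unemployment Insurance: 1% × 3,500.00 = 35.00
Total: 348.00 + 35.00 = 383.00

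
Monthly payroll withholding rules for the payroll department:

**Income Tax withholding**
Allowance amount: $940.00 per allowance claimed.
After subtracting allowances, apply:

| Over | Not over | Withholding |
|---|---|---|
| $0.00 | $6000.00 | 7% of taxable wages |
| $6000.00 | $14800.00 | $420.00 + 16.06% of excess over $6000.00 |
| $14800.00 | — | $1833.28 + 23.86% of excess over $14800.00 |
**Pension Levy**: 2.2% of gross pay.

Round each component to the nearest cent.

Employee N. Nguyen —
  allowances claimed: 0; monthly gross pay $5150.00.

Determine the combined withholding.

Income Tax: taxable = $5150.00
  7% × $5150.00 = $360.50
Pension Levy: 2.2% × $5150.00 = $113.30
Total: $360.50 + $113.30 = $473.80

$473.80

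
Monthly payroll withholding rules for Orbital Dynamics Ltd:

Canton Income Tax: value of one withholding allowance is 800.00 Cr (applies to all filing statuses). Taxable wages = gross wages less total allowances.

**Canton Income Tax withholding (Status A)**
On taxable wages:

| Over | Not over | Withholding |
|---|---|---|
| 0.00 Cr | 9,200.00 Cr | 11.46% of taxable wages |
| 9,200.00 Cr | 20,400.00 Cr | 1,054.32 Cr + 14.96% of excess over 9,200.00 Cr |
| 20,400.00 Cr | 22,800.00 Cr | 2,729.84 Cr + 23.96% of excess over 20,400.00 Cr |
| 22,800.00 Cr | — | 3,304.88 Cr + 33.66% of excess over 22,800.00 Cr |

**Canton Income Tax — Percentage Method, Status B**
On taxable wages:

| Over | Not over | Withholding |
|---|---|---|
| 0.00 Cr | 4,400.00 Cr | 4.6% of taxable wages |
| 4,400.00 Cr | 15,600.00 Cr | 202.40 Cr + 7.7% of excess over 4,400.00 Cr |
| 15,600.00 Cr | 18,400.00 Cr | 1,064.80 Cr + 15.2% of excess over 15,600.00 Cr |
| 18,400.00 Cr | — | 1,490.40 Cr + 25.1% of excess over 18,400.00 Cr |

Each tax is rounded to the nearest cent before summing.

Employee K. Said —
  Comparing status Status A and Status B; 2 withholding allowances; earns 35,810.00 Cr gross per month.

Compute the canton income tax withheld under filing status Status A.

Canton Income Tax (Status A): taxable = 35,810.00 Cr − 2×800.00 Cr = 34,210.00 Cr
  3,304.88 Cr + 33.66% × (34,210.00 Cr − 22,800.00 Cr) = 3,304.88 Cr + 33.66% × 11,410.00 Cr = 7,145.49 Cr

7,145.49 Cr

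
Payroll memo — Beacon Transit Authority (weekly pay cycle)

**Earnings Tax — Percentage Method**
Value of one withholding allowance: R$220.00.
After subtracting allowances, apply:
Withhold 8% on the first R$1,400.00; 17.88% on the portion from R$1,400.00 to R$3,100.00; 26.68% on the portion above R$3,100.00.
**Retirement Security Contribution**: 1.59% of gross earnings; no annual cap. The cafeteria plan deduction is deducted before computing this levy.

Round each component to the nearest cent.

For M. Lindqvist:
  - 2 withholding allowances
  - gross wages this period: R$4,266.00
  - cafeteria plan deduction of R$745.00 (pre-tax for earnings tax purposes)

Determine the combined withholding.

R$468.54

Earnings Tax: taxable = R$4,266.00 − R$745.00 − 2×R$220.00 = R$3,081.00
  R$112.00 + 17.88% × (R$3,081.00 − R$1,400.00) = R$112.00 + 17.88% × R$1,681.00 = R$412.56
Retirement Security Contribution: 1.59% × R$3,521.00 = R$55.98
Total: R$412.56 + R$55.98 = R$468.54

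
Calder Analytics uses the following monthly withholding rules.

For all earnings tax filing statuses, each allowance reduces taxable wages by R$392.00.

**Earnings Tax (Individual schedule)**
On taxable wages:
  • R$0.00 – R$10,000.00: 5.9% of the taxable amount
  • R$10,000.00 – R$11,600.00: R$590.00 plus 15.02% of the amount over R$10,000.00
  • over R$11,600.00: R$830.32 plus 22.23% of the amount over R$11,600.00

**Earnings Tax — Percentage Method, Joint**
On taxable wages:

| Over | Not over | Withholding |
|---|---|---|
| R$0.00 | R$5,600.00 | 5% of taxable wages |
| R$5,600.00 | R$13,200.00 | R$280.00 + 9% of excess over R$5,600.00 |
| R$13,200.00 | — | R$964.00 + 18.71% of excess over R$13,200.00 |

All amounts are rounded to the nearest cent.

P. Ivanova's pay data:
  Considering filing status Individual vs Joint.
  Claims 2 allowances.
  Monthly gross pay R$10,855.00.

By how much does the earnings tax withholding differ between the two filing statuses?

Earnings Tax (Individual): taxable = R$10,855.00 − 2×R$392.00 = R$10,071.00
  R$590.00 + 15.02% × (R$10,071.00 − R$10,000.00) = R$590.00 + 15.02% × R$71.00 = R$600.66
Earnings Tax (Joint): taxable = R$10,855.00 − 2×R$392.00 = R$10,071.00
  R$280.00 + 9% × (R$10,071.00 − R$5,600.00) = R$280.00 + 9% × R$4,471.00 = R$682.39
Difference: |R$600.66 − R$682.39| = R$81.73 (higher under Joint)

R$81.73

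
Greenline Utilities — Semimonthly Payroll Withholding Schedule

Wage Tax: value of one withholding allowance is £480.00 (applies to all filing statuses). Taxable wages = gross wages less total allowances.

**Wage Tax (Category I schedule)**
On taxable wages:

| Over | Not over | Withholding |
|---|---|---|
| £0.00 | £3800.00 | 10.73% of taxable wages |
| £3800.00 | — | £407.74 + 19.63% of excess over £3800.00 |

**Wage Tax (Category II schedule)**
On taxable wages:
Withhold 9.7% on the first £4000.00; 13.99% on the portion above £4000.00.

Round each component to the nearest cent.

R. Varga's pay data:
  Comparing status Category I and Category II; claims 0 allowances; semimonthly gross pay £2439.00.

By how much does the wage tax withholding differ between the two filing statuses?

£25.12

Wage Tax (Category I): taxable = £2439.00
  10.73% × £2439.00 = £261.70
Wage Tax (Category II): taxable = £2439.00
  9.7% × £2439.00 = £236.58
Difference: |£261.70 − £236.58| = £25.12 (higher under Category I)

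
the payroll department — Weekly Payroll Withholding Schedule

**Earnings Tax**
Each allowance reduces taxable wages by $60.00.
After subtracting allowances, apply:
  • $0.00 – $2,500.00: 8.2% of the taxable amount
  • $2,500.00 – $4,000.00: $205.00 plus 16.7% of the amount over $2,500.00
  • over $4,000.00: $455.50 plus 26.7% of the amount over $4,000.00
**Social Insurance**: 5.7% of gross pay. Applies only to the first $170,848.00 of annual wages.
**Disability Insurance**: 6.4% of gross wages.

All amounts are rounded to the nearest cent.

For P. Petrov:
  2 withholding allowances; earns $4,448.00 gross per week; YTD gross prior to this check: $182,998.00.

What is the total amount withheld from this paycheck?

Earnings Tax: taxable = $4,448.00 − 2×$60.00 = $4,328.00
  $455.50 + 26.7% × ($4,328.00 − $4,000.00) = $455.50 + 26.7% × $328.00 = $543.08
Social Insurance: YTD $182,998.00 ≥ cap $170,848.00 → $0.00
Disability Insurance: 6.4% × $4,448.00 = $284.67
Total: $543.08 + $0.00 + $284.67 = $827.75

$827.75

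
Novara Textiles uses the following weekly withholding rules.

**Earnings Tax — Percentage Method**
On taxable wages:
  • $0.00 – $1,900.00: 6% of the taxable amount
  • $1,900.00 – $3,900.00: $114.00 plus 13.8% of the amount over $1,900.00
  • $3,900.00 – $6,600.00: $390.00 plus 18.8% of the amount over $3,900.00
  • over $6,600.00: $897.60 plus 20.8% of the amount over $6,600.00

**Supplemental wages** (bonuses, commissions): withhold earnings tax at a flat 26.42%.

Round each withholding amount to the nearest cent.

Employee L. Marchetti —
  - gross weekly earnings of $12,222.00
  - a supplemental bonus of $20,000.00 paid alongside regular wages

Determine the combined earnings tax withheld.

$7,350.98

Earnings Tax: taxable = $12,222.00
  $897.60 + 20.8% × ($12,222.00 − $6,600.00) = $897.60 + 20.8% × $5,622.00 = $2,066.98
Supplemental (26.42% flat on bonus): 26.42% × $20,000.00 = $5,284.00
Total earnings tax: $2,066.98 + $5,284.00 = $7,350.98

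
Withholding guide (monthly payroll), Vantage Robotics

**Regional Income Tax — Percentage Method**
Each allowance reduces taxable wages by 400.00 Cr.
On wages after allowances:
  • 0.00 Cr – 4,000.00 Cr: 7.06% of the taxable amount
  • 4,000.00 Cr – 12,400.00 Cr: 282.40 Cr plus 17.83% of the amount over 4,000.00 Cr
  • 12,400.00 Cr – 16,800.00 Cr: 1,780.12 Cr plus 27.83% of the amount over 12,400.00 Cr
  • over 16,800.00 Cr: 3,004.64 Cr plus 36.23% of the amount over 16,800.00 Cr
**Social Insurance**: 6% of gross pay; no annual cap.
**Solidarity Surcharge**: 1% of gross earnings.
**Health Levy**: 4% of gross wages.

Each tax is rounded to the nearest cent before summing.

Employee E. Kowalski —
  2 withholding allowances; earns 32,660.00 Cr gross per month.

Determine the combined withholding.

12,053.48 Cr

Regional Income Tax: taxable = 32,660.00 Cr − 2×400.00 Cr = 31,860.00 Cr
  3,004.64 Cr + 36.23% × (31,860.00 Cr − 16,800.00 Cr) = 3,004.64 Cr + 36.23% × 15,060.00 Cr = 8,460.88 Cr
Social Insurance: 6% × 32,660.00 Cr = 1,959.60 Cr
Solidarity Surcharge: 1% × 32,660.00 Cr = 326.60 Cr
Health Levy: 4% × 32,660.00 Cr = 1,306.40 Cr
Total: 8,460.88 Cr + 1,959.60 Cr + 326.60 Cr + 1,306.40 Cr = 12,053.48 Cr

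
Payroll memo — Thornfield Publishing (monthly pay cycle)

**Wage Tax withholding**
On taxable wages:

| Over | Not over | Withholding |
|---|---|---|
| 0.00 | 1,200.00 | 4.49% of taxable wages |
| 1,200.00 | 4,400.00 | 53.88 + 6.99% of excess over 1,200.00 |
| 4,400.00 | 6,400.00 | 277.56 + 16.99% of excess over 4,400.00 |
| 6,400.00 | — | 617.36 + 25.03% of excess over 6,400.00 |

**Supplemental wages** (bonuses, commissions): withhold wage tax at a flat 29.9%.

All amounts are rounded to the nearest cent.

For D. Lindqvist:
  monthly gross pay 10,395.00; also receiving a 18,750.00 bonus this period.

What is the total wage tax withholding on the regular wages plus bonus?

Wage Tax: taxable = 10,395.00
  617.36 + 25.03% × (10,395.00 − 6,400.00) = 617.36 + 25.03% × 3,995.00 = 1,617.31
Supplemental (29.9% flat on bonus): 29.9% × 18,750.00 = 5,606.25
Total wage tax: 1,617.31 + 5,606.25 = 7,223.56

7,223.56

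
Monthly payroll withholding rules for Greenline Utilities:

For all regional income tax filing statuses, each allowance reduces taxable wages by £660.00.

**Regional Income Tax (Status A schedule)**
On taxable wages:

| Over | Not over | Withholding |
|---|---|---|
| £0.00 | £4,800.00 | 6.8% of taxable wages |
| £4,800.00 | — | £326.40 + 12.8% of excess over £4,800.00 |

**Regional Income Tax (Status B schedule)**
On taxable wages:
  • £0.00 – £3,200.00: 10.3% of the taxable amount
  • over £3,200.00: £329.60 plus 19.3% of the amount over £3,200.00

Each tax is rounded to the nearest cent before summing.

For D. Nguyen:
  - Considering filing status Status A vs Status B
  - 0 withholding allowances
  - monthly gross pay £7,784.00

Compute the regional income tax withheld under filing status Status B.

£1,214.31

Regional Income Tax (Status B): taxable = £7,784.00
  £329.60 + 19.3% × (£7,784.00 − £3,200.00) = £329.60 + 19.3% × £4,584.00 = £1,214.31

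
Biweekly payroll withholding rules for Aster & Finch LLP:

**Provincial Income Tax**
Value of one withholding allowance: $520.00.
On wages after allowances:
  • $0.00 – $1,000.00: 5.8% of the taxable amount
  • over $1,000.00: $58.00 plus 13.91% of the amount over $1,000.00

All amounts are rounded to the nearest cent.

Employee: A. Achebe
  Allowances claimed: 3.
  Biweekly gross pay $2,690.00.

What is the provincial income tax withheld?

$76.08

Provincial Income Tax: taxable = $2,690.00 − 3×$520.00 = $1,130.00
  $58.00 + 13.91% × ($1,130.00 − $1,000.00) = $58.00 + 13.91% × $130.00 = $76.08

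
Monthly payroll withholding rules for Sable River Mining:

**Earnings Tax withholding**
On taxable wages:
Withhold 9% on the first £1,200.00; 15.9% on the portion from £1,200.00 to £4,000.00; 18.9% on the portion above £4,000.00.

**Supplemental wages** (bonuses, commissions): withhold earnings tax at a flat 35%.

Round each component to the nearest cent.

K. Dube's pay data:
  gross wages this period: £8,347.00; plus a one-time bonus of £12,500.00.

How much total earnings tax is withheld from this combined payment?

£5,749.78

Earnings Tax: taxable = £8,347.00
  £553.20 + 18.9% × (£8,347.00 − £4,000.00) = £553.20 + 18.9% × £4,347.00 = £1,374.78
Supplemental (35% flat on bonus): 35% × £12,500.00 = £4,375.00
Total earnings tax: £1,374.78 + £4,375.00 = £5,749.78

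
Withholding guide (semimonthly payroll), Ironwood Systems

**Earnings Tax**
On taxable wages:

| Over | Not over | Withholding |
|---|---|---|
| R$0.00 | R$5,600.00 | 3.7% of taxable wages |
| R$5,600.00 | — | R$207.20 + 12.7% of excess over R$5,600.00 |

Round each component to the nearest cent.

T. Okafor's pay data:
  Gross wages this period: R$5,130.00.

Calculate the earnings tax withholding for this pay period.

R$189.81

Earnings Tax: taxable = R$5,130.00
  3.7% × R$5,130.00 = R$189.81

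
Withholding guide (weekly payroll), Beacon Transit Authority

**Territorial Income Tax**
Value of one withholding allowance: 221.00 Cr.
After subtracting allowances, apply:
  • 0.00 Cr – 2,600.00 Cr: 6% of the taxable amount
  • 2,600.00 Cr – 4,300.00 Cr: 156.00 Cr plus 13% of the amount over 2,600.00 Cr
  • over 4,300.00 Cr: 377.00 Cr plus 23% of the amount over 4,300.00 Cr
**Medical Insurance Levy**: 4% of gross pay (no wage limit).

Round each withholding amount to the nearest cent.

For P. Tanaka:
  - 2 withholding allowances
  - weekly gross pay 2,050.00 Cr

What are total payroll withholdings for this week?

178.48 Cr

Territorial Income Tax: taxable = 2,050.00 Cr − 2×221.00 Cr = 1,608.00 Cr
  6% × 1,608.00 Cr = 96.48 Cr
Medical Insurance Levy: 4% × 2,050.00 Cr = 82.00 Cr
Total: 96.48 Cr + 82.00 Cr = 178.48 Cr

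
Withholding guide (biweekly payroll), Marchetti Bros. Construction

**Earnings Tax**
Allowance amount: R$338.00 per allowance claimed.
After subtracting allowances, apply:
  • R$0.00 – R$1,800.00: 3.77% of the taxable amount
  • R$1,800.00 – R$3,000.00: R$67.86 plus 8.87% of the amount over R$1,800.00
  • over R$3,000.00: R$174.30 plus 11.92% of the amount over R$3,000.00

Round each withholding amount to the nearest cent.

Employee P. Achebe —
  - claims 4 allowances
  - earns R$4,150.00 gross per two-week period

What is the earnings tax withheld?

Earnings Tax: taxable = R$4,150.00 − 4×R$338.00 = R$2,798.00
  R$67.86 + 8.87% × (R$2,798.00 − R$1,800.00) = R$67.86 + 8.87% × R$998.00 = R$156.38

R$156.38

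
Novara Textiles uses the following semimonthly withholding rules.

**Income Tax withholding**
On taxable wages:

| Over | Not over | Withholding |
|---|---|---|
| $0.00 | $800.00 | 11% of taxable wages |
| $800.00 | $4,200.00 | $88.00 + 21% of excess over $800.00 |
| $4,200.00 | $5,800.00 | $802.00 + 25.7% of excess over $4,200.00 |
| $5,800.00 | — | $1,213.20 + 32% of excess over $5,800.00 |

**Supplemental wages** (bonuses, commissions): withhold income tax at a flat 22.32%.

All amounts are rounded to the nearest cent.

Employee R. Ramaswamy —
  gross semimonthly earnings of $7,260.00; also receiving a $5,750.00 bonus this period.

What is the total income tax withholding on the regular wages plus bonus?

Income Tax: taxable = $7,260.00
  $1,213.20 + 32% × ($7,260.00 − $5,800.00) = $1,213.20 + 32% × $1,460.00 = $1,680.40
Supplemental (22.32% flat on bonus): 22.32% × $5,750.00 = $1,283.40
Total income tax: $1,680.40 + $1,283.40 = $2,963.80

$2,963.80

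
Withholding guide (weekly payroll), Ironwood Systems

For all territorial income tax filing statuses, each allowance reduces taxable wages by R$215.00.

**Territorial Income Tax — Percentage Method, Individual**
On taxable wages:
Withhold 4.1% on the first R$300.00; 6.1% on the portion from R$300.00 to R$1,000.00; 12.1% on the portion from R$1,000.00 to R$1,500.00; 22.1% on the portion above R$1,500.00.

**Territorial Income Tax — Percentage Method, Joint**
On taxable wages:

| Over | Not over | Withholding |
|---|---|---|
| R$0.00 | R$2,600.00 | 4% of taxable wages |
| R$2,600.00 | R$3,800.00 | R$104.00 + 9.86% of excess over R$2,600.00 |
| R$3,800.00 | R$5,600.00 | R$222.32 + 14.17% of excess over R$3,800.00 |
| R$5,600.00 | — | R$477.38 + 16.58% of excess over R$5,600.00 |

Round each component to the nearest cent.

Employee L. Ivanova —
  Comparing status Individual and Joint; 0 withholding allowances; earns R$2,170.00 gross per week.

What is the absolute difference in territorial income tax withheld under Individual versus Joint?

Territorial Income Tax (Individual): taxable = R$2,170.00
  R$115.50 + 22.1% × (R$2,170.00 − R$1,500.00) = R$115.50 + 22.1% × R$670.00 = R$263.57
Territorial Income Tax (Joint): taxable = R$2,170.00
  4% × R$2,170.00 = R$86.80
Difference: |R$263.57 − R$86.80| = R$176.77 (higher under Individual)

R$176.77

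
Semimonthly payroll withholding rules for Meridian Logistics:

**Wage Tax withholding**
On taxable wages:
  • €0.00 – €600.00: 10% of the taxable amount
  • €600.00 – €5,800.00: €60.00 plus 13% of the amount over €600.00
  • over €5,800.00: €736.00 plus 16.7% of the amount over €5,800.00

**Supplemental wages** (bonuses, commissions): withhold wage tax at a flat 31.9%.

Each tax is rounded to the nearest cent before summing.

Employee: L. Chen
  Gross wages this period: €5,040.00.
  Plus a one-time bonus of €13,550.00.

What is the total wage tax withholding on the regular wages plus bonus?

Wage Tax: taxable = €5,040.00
  €60.00 + 13% × (€5,040.00 − €600.00) = €60.00 + 13% × €4,440.00 = €637.20
Supplemental (31.9% flat on bonus): 31.9% × €13,550.00 = €4,322.45
Total wage tax: €637.20 + €4,322.45 = €4,959.65

€4,959.65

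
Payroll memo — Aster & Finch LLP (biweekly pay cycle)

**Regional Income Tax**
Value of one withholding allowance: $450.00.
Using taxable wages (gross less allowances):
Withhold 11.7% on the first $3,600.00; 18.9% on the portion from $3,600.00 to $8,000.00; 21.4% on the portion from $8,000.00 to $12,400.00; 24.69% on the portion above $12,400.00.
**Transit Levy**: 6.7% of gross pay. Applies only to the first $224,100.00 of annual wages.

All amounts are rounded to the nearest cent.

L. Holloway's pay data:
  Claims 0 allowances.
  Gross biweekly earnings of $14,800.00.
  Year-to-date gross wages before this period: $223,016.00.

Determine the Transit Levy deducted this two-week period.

Transit Levy: cap $224,100.00 − YTD $223,016.00 = $1,084.00 subject; 6.7% × $1,084.00 = $72.63

$72.63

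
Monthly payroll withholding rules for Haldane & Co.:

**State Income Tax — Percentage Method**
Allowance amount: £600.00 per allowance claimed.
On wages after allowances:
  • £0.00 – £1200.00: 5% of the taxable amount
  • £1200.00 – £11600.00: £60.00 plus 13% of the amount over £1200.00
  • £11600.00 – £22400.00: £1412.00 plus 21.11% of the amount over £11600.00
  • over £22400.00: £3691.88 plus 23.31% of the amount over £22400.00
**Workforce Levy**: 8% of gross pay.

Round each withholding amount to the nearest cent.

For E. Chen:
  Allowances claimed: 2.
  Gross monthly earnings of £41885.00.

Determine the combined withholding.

£11304.91

State Income Tax: taxable = £41885.00 − 2×£600.00 = £40685.00
  £3691.88 + 23.31% × (£40685.00 − £22400.00) = £3691.88 + 23.31% × £18285.00 = £7954.11
Workforce Levy: 8% × £41885.00 = £3350.80
Total: £7954.11 + £3350.80 = £11304.91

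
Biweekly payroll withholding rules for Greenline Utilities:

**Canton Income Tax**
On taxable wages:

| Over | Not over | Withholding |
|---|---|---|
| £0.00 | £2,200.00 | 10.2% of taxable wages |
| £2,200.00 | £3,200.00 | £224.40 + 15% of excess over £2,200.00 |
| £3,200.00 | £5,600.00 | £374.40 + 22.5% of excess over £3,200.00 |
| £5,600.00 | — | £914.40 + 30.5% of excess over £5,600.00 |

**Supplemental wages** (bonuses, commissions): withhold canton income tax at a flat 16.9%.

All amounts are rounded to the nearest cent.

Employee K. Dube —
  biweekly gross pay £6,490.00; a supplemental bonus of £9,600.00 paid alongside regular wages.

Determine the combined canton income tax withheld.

£2,808.25

Canton Income Tax: taxable = £6,490.00
  £914.40 + 30.5% × (£6,490.00 − £5,600.00) = £914.40 + 30.5% × £890.00 = £1,185.85
Supplemental (16.9% flat on bonus): 16.9% × £9,600.00 = £1,622.40
Total canton income tax: £1,185.85 + £1,622.40 = £2,808.25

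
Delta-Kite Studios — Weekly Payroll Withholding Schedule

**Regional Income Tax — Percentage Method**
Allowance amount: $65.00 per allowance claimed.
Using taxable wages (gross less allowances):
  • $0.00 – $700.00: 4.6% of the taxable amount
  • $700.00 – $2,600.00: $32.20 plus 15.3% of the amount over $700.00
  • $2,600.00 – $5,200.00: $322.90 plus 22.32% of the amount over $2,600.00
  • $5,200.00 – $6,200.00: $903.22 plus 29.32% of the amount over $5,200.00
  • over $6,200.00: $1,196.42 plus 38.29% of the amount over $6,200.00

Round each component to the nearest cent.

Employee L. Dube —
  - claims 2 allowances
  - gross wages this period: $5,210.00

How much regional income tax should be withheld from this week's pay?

$876.44

Regional Income Tax: taxable = $5,210.00 − 2×$65.00 = $5,080.00
  $322.90 + 22.32% × ($5,080.00 − $2,600.00) = $322.90 + 22.32% × $2,480.00 = $876.44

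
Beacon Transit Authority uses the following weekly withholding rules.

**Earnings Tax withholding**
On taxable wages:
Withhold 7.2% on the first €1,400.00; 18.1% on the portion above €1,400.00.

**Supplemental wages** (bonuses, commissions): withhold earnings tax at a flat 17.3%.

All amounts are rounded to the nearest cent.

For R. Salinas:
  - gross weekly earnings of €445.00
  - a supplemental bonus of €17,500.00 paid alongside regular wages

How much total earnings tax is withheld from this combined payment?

€3,059.54

Earnings Tax: taxable = €445.00
  7.2% × €445.00 = €32.04
Supplemental (17.3% flat on bonus): 17.3% × €17,500.00 = €3,027.50
Total earnings tax: €32.04 + €3,027.50 = €3,059.54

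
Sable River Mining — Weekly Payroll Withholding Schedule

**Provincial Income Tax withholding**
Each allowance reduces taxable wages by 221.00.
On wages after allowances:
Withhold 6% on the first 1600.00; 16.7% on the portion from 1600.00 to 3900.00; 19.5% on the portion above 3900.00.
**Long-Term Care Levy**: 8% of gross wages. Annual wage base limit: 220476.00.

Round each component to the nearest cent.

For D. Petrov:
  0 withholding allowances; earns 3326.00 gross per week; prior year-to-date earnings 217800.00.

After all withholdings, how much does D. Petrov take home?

2727.68

Provincial Income Tax: taxable = 3326.00
  96.00 + 16.7% × (3326.00 − 1600.00) = 96.00 + 16.7% × 1726.00 = 384.24
Long-Term Care Levy: cap 220476.00 − YTD 217800.00 = 2676.00 subject; 8% × 2676.00 = 214.08
Total withheld: 384.24 + 214.08 = 598.32
Net pay: 3326.00 − 598.32 = 2727.68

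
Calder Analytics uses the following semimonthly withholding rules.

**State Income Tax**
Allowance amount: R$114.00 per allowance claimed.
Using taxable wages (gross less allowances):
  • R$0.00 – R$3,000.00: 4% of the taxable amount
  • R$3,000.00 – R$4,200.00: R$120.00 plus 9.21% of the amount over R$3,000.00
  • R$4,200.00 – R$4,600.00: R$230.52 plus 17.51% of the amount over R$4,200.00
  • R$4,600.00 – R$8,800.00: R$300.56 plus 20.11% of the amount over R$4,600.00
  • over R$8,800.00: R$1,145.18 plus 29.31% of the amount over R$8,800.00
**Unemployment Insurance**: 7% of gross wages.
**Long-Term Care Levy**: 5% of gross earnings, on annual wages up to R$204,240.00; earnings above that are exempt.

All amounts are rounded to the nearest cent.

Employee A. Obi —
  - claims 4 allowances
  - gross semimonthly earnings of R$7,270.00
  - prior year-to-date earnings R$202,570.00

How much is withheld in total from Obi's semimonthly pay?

State Income Tax: taxable = R$7,270.00 − 4×R$114.00 = R$6,814.00
  R$300.56 + 20.11% × (R$6,814.00 − R$4,600.00) = R$300.56 + 20.11% × R$2,214.00 = R$745.80
Unemployment Insurance: 7% × R$7,270.00 = R$508.90
Long-Term Care Levy: cap R$204,240.00 − YTD R$202,570.00 = R$1,670.00 subject; 5% × R$1,670.00 = R$83.50
Total: R$745.80 + R$508.90 + R$83.50 = R$1,338.20

R$1,338.20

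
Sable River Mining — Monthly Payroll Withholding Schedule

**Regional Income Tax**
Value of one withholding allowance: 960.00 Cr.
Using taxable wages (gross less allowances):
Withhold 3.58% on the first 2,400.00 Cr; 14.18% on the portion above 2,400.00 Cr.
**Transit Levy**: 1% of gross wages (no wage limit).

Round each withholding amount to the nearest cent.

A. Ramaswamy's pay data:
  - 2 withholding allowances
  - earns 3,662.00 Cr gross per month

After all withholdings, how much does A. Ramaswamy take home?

Regional Income Tax: taxable = 3,662.00 Cr − 2×960.00 Cr = 1,742.00 Cr
  3.58% × 1,742.00 Cr = 62.36 Cr
Transit Levy: 1% × 3,662.00 Cr = 36.62 Cr
Total withheld: 62.36 Cr + 36.62 Cr = 98.98 Cr
Net pay: 3,662.00 Cr − 98.98 Cr = 3,563.02 Cr

3,563.02 Cr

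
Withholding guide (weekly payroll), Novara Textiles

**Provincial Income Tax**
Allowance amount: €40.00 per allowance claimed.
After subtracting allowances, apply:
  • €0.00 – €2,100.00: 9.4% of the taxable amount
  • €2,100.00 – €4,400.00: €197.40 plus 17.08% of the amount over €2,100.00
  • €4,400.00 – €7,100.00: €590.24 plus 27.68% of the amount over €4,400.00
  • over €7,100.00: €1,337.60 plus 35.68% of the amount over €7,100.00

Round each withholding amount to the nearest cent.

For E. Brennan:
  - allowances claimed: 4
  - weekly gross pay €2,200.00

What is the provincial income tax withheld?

Provincial Income Tax: taxable = €2,200.00 − 4×€40.00 = €2,040.00
  9.4% × €2,040.00 = €191.76

€191.76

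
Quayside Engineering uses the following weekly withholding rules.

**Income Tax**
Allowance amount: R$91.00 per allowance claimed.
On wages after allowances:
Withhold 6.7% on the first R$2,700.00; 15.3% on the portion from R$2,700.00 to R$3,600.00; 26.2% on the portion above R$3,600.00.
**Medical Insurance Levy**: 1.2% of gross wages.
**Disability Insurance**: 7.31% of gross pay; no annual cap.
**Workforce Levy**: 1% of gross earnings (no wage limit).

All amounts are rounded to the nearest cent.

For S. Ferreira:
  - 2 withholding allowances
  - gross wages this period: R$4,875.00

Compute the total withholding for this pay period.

Income Tax: taxable = R$4,875.00 − 2×R$91.00 = R$4,693.00
  R$318.60 + 26.2% × (R$4,693.00 − R$3,600.00) = R$318.60 + 26.2% × R$1,093.00 = R$604.97
Medical Insurance Levy: 1.2% × R$4,875.00 = R$58.50
Disability Insurance: 7.31% × R$4,875.00 = R$356.36
Workforce Levy: 1% × R$4,875.00 = R$48.75
Total: R$604.97 + R$58.50 + R$356.36 + R$48.75 = R$1,068.58

R$1,068.58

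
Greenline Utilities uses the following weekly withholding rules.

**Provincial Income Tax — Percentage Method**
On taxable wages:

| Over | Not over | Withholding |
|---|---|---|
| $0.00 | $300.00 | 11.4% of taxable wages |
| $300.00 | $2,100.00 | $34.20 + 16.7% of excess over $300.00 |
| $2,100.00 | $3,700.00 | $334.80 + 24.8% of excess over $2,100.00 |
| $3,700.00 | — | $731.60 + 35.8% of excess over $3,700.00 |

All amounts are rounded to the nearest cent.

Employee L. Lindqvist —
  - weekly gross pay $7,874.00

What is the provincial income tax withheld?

$2,225.89

Provincial Income Tax: taxable = $7,874.00
  $731.60 + 35.8% × ($7,874.00 − $3,700.00) = $731.60 + 35.8% × $4,174.00 = $2,225.89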